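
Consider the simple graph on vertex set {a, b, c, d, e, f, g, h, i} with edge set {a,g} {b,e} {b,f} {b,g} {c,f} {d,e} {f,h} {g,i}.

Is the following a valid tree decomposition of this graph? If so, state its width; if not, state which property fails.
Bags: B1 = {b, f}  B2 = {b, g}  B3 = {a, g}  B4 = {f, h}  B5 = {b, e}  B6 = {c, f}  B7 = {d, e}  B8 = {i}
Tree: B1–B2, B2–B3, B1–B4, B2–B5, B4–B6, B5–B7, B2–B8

No — edge (g,i) lies in no bag.

A tree decomposition must satisfy three properties: every vertex lies in some bag; for every edge, both endpoints lie together in some bag; and for every vertex, the bags containing it form a connected subtree. Here edge (g,i) lies in no bag, so the decomposition is invalid.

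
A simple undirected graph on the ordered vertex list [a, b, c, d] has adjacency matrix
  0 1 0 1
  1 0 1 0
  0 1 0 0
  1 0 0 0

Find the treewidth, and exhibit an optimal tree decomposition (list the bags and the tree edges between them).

Every bag has size at most 2, so the width is 2 − 1 = 1 and tw(G) ≤ 1. Since G has at least one edge (e.g. b–c), it is not an edgeless graph, so tw(G) ≥ 1. Hence tw(G) = 1 exactly.

Treewidth 1.
One optimal decomposition is:
Bags: B1 = {b, c}  B2 = {a, b}  B3 = {a, d}
Tree: B1–B2, B2–B3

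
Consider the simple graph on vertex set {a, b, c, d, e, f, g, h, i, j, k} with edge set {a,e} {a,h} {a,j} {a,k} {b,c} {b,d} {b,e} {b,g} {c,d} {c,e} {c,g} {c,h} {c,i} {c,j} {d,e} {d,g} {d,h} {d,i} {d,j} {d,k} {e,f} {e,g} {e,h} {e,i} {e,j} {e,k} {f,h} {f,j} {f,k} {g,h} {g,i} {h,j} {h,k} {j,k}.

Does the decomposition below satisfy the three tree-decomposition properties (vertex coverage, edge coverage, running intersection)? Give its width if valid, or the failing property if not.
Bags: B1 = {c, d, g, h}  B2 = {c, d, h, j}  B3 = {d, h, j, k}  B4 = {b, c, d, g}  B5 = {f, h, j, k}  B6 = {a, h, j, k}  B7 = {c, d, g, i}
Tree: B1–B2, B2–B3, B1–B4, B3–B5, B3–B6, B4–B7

A tree decomposition must satisfy three properties: every vertex lies in some bag; for every edge, both endpoints lie together in some bag; and for every vertex, the bags containing it form a connected subtree. Here vertex e appears in no bag, so the decomposition is invalid.

No — vertex e appears in no bag.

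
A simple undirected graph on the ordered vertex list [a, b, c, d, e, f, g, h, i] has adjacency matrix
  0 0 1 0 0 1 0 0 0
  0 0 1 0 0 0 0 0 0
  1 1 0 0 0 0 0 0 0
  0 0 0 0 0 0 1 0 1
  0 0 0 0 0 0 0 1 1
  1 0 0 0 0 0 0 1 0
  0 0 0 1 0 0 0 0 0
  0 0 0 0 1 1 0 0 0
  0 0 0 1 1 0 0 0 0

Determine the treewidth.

A width-1 tree decomposition is:
Bags: B1 = {b, c}  B2 = {a, c}  B3 = {a, f}  B4 = {f, h}  B5 = {e, h}  B6 = {e, i}  B7 = {d, i}  B8 = {d, g}
Tree: B1–B2, B2–B3, B3–B4, B4–B5, B5–B6, B6–B7, B7–B8
Every bag has size at most 2, so the width is 2 − 1 = 1 and tw(G) ≤ 1. Any graph with an edge has treewidth ≥ 1, and G has the edge b–c. Hence tw(G) = 1 exactly.

1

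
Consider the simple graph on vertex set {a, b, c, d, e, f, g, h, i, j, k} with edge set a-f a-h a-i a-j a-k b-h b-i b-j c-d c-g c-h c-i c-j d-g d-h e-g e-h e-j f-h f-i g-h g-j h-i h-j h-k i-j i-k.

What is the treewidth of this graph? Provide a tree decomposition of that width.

The largest bag has 4 vertices, giving width 3; this decomposition certifies tw(G) ≤ 3. On the other hand G contains the 4-clique {c, d, g, h}. A clique must lie in a single bag of any decomposition, so no decomposition can have width below 3. Combining the bounds, tw(G) = 3.

Treewidth 3.
Bags: B1 = {a, h, i, j}  B2 = {a, h, i, k}  B3 = {c, h, i, j}  B4 = {b, h, i, j}  B5 = {c, g, h, j}  B6 = {e, g, h, j}  B7 = {a, f, h, i}  B8 = {c, d, g, h}
Tree: B1–B2, B1–B3, B1–B4, B3–B5, B5–B6, B1–B7, B5–B8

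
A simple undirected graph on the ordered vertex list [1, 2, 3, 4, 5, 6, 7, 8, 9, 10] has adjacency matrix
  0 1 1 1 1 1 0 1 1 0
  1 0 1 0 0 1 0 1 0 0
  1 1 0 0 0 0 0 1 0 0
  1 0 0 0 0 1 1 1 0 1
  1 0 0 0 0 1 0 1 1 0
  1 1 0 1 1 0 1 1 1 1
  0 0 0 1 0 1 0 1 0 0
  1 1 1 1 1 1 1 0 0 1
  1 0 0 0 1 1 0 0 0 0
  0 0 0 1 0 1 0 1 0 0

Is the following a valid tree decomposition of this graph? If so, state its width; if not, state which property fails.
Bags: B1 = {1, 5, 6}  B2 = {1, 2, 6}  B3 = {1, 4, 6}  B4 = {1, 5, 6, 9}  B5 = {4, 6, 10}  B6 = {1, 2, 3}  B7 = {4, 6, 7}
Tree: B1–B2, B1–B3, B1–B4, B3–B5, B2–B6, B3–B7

A tree decomposition must satisfy three properties: every vertex lies in some bag; for every edge, both endpoints lie together in some bag; and for every vertex, the bags containing it form a connected subtree. Here vertex 8 appears in no bag, so the decomposition is invalid.

No — vertex 8 appears in no bag.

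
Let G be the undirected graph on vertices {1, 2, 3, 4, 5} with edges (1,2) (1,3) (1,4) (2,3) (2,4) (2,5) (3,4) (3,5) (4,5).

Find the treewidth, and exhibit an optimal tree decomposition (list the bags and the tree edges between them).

Every bag has size at most 4, so the width is 4 − 1 = 3 and tw(G) ≤ 3. For the lower bound, the 4 vertices {1, 2, 3, 4} are pairwise adjacent, and any tree decomposition puts a clique entirely inside one bag — forcing width ≥ 3. Therefore the treewidth is 3.

Treewidth 3.
Bags: B1 = {2, 3, 4, 5}  B2 = {1, 2, 3, 4}
Tree: B1–B2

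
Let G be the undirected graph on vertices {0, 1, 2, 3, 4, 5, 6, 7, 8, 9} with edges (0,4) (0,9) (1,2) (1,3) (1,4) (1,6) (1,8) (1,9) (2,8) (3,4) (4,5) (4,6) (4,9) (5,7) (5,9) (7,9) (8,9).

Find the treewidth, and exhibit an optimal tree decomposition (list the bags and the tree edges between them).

Each bag holds 3 vertices, so the decomposition has width 2, which upper-bounds the treewidth. On the other hand G contains the 3-clique {0, 4, 9}. A clique must lie in a single bag of any decomposition, so no decomposition can have width below 2. Therefore the treewidth is 2.

Treewidth 2.
Bags: B1 = {1, 2, 8}  B2 = {1, 8, 9}  B3 = {1, 4, 9}  B4 = {4, 5, 9}  B5 = {1, 3, 4}  B6 = {0, 4, 9}  B7 = {1, 4, 6}  B8 = {5, 7, 9}
Tree: B1–B2, B2–B3, B3–B4, B3–B5, B4–B6, B3–B7, B4–B8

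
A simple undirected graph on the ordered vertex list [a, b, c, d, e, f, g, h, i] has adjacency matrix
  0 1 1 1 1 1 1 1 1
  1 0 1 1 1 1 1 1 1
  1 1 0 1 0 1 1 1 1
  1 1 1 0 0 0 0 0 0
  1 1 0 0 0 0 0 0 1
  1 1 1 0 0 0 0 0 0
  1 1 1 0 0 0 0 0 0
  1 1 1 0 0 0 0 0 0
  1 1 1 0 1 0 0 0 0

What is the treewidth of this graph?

A width-3 tree decomposition is:
Bags: B1 = {a, b, c, i}  B2 = {a, b, e, i}  B3 = {a, b, c, f}  B4 = {a, b, c, d}  B5 = {a, b, c, h}  B6 = {a, b, c, g}
Tree: B1–B2, B1–B3, B1–B4, B3–B5, B3–B6
Each bag holds 4 vertices, so the decomposition has width 3, which upper-bounds the treewidth. Conversely, {a, b, e, i} is a clique of size 4, and the vertices of any clique must share a bag in every tree decomposition; so some bag has ≥ 4 vertices and tw(G) ≥ 3. Combining the bounds, tw(G) = 3.

3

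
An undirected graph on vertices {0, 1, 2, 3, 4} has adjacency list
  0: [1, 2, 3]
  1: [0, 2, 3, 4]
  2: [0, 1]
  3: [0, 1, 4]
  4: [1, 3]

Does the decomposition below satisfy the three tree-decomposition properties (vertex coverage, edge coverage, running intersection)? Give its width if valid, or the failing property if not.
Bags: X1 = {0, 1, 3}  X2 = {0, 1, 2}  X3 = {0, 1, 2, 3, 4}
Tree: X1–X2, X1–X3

No — bags containing vertex 2 are not connected in the tree.

A tree decomposition must satisfy three properties: every vertex lies in some bag; for every edge, both endpoints lie together in some bag; and for every vertex, the bags containing it form a connected subtree. Here bags containing vertex 2 are not connected in the tree, so the decomposition is invalid.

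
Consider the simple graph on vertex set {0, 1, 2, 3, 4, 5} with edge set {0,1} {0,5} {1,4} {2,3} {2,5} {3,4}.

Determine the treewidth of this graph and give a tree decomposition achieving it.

Treewidth 2.
Bags: B1 = {2, 3, 5}  B2 = {3, 4, 5}  B3 = {1, 4, 5}  B4 = {0, 1, 5}
Tree: B1–B2, B2–B3, B3–B4

The largest bag has 3 vertices, giving width 2; this decomposition certifies tw(G) ≤ 2. The edges 5–2–3–4–1–0–5 form a cycle, so G is not a tree and its treewidth is at least 2. The upper and lower bounds meet at 2, so that is the treewidth.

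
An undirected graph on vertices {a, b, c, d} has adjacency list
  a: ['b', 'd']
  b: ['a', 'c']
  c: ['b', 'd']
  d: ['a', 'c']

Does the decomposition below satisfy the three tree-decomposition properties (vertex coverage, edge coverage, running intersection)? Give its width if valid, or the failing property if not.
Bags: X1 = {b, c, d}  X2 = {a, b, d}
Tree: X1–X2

Yes; width 2.

Every vertex of G appears in some bag (union = {a, b, c, d}); every edge is covered by a bag; and for each vertex v the set of bags containing v is connected in the bag tree. The decomposition is therefore valid. The largest bag has 3 vertices, so the width is 2.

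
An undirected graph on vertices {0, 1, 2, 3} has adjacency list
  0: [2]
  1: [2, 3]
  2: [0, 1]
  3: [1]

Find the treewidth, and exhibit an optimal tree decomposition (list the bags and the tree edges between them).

Treewidth 1.
Bags: B1 = {1, 2}  B2 = {0, 2}  B3 = {1, 3}
Tree: B1–B2, B1–B3

The largest bag has 2 vertices, giving width 1; this decomposition certifies tw(G) ≤ 1. Any graph with an edge has treewidth ≥ 1, and G has the edge 1–2. Combining the bounds, tw(G) = 1.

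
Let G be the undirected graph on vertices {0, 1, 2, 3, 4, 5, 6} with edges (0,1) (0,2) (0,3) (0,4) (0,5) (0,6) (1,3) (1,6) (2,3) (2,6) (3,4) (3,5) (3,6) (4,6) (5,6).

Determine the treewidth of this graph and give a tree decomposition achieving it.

Every bag has size at most 4, so the width is 4 − 1 = 3 and tw(G) ≤ 3. On the other hand G contains the 4-clique {0, 1, 3, 6}. A clique must lie in a single bag of any decomposition, so no decomposition can have width below 3. Combining the bounds, tw(G) = 3.

Treewidth 3.
One such decomposition:
Bags: B1 = {0, 3, 4, 6}  B2 = {0, 2, 3, 6}  B3 = {0, 3, 5, 6}  B4 = {0, 1, 3, 6}
Tree: B1–B2, B1–B3, B2–B4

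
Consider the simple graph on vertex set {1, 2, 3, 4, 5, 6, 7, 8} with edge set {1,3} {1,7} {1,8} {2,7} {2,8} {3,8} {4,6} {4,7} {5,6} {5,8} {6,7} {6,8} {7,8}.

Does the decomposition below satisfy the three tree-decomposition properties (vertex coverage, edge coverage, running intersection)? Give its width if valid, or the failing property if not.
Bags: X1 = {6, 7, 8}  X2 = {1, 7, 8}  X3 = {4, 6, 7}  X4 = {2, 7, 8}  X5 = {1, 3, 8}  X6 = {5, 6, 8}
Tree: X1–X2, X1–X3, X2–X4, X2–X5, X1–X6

Yes; width 2.

Checking the three conditions: (i) the bags cover all of {1, 2, 3, 4, 5, 6, 7, 8}; (ii) for each edge, some bag contains both endpoints; (iii) the bags containing any fixed vertex form a subtree. All hold, so the decomposition is valid with width 3 − 1 = 2.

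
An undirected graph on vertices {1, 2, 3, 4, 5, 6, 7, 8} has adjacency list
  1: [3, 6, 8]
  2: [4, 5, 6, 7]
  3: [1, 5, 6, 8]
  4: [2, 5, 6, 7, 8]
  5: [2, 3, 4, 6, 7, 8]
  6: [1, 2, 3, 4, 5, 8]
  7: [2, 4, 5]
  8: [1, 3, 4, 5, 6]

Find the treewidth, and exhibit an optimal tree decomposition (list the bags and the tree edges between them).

The largest bag has 4 vertices, giving width 3; this decomposition certifies tw(G) ≤ 3. Conversely, {1, 3, 6, 8} is a clique of size 4, and the vertices of any clique must share a bag in every tree decomposition; so some bag has ≥ 4 vertices and tw(G) ≥ 3. The upper and lower bounds meet at 3, so that is the treewidth.

Treewidth 3.
One optimal decomposition is:
Bags: B1 = {3, 5, 6, 8}  B2 = {1, 3, 6, 8}  B3 = {4, 5, 6, 8}  B4 = {2, 4, 5, 6}  B5 = {2, 4, 5, 7}
Tree: B1–B2, B1–B3, B3–B4, B4–B5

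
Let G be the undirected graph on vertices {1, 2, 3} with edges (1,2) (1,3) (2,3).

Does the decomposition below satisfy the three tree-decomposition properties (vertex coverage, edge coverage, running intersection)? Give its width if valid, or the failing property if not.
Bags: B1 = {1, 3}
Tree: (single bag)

A tree decomposition must satisfy three properties: every vertex lies in some bag; for every edge, both endpoints lie together in some bag; and for every vertex, the bags containing it form a connected subtree. Here vertex 2 appears in no bag, so the decomposition is invalid.

No — vertex 2 appears in no bag.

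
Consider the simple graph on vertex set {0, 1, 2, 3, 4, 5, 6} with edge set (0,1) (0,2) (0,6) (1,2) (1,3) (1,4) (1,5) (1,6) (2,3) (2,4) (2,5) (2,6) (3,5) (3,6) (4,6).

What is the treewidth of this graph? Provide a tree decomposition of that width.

Every bag has size at most 4, so the width is 4 − 1 = 3 and tw(G) ≤ 3. For the lower bound, the 4 vertices {1, 2, 3, 5} are pairwise adjacent, and any tree decomposition puts a clique entirely inside one bag — forcing width ≥ 3. Hence tw(G) = 3 exactly.

Treewidth 3.
One such decomposition:
Bags: B1 = {1, 2, 3, 6}  B2 = {1, 2, 3, 5}  B3 = {1, 2, 4, 6}  B4 = {0, 1, 2, 6}
Tree: B1–B2, B1–B3, B1–B4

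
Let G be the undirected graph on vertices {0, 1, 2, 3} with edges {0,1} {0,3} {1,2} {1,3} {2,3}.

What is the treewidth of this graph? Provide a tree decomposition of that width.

The largest bag has 3 vertices, giving width 2; this decomposition certifies tw(G) ≤ 2. For the lower bound, the 3 vertices {0, 1, 3} are pairwise adjacent, and any tree decomposition puts a clique entirely inside one bag — forcing width ≥ 2. Combining the bounds, tw(G) = 2.

Treewidth 2.
Bags: B1 = {1, 2, 3}  B2 = {0, 1, 3}
Tree: B1–B2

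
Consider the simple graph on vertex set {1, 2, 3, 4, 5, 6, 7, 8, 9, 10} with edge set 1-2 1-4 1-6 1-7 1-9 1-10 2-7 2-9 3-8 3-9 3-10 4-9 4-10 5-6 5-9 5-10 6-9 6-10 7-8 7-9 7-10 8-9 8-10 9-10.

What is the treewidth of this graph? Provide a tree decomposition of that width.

The largest bag has 4 vertices, giving width 3; this decomposition certifies tw(G) ≤ 3. On the other hand G contains the 4-clique {1, 2, 7, 9}. A clique must lie in a single bag of any decomposition, so no decomposition can have width below 3. Therefore the treewidth is 3.

Treewidth 3.
One such decomposition:
Bags: B1 = {1, 7, 9, 10}  B2 = {1, 6, 9, 10}  B3 = {7, 8, 9, 10}  B4 = {1, 2, 7, 9}  B5 = {5, 6, 9, 10}  B6 = {1, 4, 9, 10}  B7 = {3, 8, 9, 10}
Tree: B1–B2, B1–B3, B1–B4, B2–B5, B1–B6, B3–B7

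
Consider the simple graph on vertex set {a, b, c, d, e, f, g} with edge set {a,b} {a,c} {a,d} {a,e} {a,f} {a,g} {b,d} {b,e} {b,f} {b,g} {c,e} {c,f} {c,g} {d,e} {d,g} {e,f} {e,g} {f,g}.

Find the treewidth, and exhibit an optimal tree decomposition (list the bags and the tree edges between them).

Treewidth 4.
Bags: B1 = {a, b, e, f, g}  B2 = {a, b, d, e, g}  B3 = {a, c, e, f, g}
Tree: B1–B2, B1–B3

Every bag has size at most 5, so the width is 5 − 1 = 4 and tw(G) ≤ 4. On the other hand G contains the 5-clique {a, b, d, e, g}. A clique must lie in a single bag of any decomposition, so no decomposition can have width below 4. Hence tw(G) = 4 exactly.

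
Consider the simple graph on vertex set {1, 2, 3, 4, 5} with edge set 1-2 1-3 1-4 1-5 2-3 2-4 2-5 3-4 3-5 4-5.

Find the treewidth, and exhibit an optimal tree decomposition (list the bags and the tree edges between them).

Treewidth 4.
One optimal decomposition is:
Bags: B1 = {1, 2, 3, 4, 5}
Tree: (single bag)

A single bag containing all 5 vertices is trivially a valid decomposition of width 4. On the other hand G contains the 5-clique {1, 2, 3, 4, 5}. A clique must lie in a single bag of any decomposition, so no decomposition can have width below 4. Therefore the treewidth is 4.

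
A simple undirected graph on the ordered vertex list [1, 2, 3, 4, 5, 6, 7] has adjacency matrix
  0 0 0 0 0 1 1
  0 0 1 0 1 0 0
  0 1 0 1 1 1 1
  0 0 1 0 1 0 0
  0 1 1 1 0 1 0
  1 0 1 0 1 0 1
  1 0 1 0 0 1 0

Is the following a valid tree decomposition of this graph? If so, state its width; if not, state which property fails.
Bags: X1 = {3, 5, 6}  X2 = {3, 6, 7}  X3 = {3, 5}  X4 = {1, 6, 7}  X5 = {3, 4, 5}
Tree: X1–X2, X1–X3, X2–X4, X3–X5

A tree decomposition must satisfy three properties: every vertex lies in some bag; for every edge, both endpoints lie together in some bag; and for every vertex, the bags containing it form a connected subtree. Here vertex 2 appears in no bag, so the decomposition is invalid.

No — vertex 2 appears in no bag.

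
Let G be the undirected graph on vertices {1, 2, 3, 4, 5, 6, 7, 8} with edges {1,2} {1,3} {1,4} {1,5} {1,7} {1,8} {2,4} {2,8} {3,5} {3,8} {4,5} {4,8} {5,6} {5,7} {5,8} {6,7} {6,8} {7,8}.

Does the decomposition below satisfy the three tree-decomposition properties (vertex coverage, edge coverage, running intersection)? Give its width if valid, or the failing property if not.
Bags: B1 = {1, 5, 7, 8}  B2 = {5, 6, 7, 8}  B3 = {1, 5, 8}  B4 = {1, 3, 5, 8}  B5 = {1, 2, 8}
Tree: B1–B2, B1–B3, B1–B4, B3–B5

No — vertex 4 appears in no bag.

A tree decomposition must satisfy three properties: every vertex lies in some bag; for every edge, both endpoints lie together in some bag; and for every vertex, the bags containing it form a connected subtree. Here vertex 4 appears in no bag, so the decomposition is invalid.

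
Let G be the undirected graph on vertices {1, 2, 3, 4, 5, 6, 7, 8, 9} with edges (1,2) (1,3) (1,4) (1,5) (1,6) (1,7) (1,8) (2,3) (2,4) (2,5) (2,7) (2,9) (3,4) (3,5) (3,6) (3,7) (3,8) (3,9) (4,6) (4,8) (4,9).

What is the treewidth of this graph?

A width-3 tree decomposition is:
Bags: B1 = {1, 3, 4, 6}  B2 = {1, 2, 3, 4}  B3 = {1, 3, 4, 8}  B4 = {1, 2, 3, 7}  B5 = {2, 3, 4, 9}  B6 = {1, 2, 3, 5}
Tree: B1–B2, B1–B3, B2–B4, B2–B5, B4–B6
Every bag has size at most 4, so the width is 4 − 1 = 3 and tw(G) ≤ 3. On the other hand G contains the 4-clique {1, 3, 4, 8}. A clique must lie in a single bag of any decomposition, so no decomposition can have width below 3. Combining the bounds, tw(G) = 3.

3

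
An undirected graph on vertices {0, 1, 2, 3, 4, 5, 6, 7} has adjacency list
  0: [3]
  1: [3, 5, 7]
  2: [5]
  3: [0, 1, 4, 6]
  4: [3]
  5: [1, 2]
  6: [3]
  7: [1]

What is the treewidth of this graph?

A width-1 tree decomposition is:
Bags: B1 = {1, 3}  B2 = {0, 3}  B3 = {3, 6}  B4 = {1, 5}  B5 = {1, 7}  B6 = {3, 4}  B7 = {2, 5}
Tree: B1–B2, B1–B3, B1–B4, B1–B5, B1–B6, B4–B7
Every bag has size at most 2, so the width is 2 − 1 = 1 and tw(G) ≤ 1. Any graph with an edge has treewidth ≥ 1, and G has the edge 1–3. The upper and lower bounds meet at 1, so that is the treewidth.

1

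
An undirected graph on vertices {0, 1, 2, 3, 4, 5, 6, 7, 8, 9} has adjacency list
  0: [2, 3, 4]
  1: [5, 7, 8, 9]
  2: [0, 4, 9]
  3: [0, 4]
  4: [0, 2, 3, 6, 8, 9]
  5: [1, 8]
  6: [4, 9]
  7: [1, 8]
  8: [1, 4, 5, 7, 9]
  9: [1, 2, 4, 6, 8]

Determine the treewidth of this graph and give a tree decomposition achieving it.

Treewidth 2.
Bags: B1 = {2, 4, 9}  B2 = {4, 8, 9}  B3 = {4, 6, 9}  B4 = {0, 2, 4}  B5 = {0, 3, 4}  B6 = {1, 8, 9}  B7 = {1, 5, 8}  B8 = {1, 7, 8}
Tree: B1–B2, B1–B3, B1–B4, B4–B5, B2–B6, B6–B7, B7–B8

Each bag holds 3 vertices, so the decomposition has width 2, which upper-bounds the treewidth. Conversely, {1, 8, 9} is a clique of size 3, and the vertices of any clique must share a bag in every tree decomposition; so some bag has ≥ 3 vertices and tw(G) ≥ 2. Therefore the treewidth is 2.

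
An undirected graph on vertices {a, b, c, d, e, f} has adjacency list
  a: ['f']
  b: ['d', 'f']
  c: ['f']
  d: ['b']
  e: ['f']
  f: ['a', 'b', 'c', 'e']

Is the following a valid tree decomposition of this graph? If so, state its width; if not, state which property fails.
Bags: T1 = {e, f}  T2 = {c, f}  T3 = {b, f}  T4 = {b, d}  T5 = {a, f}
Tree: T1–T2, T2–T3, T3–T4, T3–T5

Every vertex of G appears in some bag (union = {a, b, c, d, e, f}); every edge is covered by a bag; and for each vertex v the set of bags containing v is connected in the bag tree. The decomposition is therefore valid. The largest bag has 2 vertices, so the width is 1.

Yes; width 1.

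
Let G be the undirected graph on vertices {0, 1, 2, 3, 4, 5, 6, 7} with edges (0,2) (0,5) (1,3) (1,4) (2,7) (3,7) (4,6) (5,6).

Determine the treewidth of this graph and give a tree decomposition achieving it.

Treewidth 2.
Bags: B1 = {4, 5, 6}  B2 = {0, 4, 5}  B3 = {0, 2, 4}  B4 = {2, 4, 7}  B5 = {3, 4, 7}  B6 = {1, 3, 4}
Tree: B1–B2, B2–B3, B3–B4, B4–B5, B5–B6

The largest bag has 3 vertices, giving width 2; this decomposition certifies tw(G) ≤ 2. For the lower bound, G contains the cycle 4–6–5–0–2–7–3–1–4, so G is not a forest; only forests have treewidth ≤ 1, hence tw(G) ≥ 2. Therefore the treewidth is 2.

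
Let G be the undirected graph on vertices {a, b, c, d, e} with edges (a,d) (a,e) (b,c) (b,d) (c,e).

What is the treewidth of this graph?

2

A width-2 tree decomposition is:
Bags: B1 = {a, c, e}  B2 = {a, b, c}  B3 = {a, b, d}
Tree: B1–B2, B2–B3
Every bag has size at most 3, so the width is 3 − 1 = 2 and tw(G) ≤ 2. The edges a–e–c–b–d–a form a cycle, so G is not a tree and its treewidth is at least 2. The upper and lower bounds meet at 2, so that is the treewidth.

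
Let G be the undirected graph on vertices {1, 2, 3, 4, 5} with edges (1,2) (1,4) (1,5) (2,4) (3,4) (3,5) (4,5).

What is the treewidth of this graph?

A width-2 tree decomposition is:
Bags: B1 = {1, 4, 5}  B2 = {1, 2, 4}  B3 = {3, 4, 5}
Tree: B1–B2, B1–B3
Each bag holds 3 vertices, so the decomposition has width 2, which upper-bounds the treewidth. For the lower bound, the 3 vertices {1, 2, 4} are pairwise adjacent, and any tree decomposition puts a clique entirely inside one bag — forcing width ≥ 2. Combining the bounds, tw(G) = 2.

2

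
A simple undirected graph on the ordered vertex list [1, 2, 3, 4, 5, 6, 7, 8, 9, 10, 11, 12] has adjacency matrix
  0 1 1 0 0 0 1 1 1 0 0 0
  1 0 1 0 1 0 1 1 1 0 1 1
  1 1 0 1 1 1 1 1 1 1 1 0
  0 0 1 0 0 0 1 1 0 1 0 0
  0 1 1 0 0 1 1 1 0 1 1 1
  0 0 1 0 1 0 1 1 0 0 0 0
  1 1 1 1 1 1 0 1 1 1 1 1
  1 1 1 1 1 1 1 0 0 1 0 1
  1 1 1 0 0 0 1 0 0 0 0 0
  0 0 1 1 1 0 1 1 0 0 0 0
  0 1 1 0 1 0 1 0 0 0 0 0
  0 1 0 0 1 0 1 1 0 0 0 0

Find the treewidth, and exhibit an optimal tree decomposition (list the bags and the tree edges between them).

Every bag has size at most 5, so the width is 5 − 1 = 4 and tw(G) ≤ 4. On the other hand G contains the 5-clique {1, 2, 3, 7, 8}. A clique must lie in a single bag of any decomposition, so no decomposition can have width below 4. Combining the bounds, tw(G) = 4.

Treewidth 4.
One such decomposition:
Bags: B1 = {3, 5, 7, 8, 10}  B2 = {2, 3, 5, 7, 8}  B3 = {2, 3, 5, 7, 11}  B4 = {3, 4, 7, 8, 10}  B5 = {1, 2, 3, 7, 8}  B6 = {1, 2, 3, 7, 9}  B7 = {2, 5, 7, 8, 12}  B8 = {3, 5, 6, 7, 8}
Tree: B1–B2, B2–B3, B1–B4, B2–B5, B5–B6, B2–B7, B2–B8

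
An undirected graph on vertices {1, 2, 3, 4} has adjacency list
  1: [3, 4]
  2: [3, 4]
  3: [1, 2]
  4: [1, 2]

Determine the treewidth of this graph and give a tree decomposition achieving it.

Treewidth 2.
One such decomposition:
Bags: B1 = {1, 3, 4}  B2 = {2, 3, 4}
Tree: B1–B2

The largest bag has 3 vertices, giving width 2; this decomposition certifies tw(G) ≤ 2. For the lower bound, G contains the cycle 4–1–3–2–4, so G is not a forest; only forests have treewidth ≤ 1, hence tw(G) ≥ 2. Combining the bounds, tw(G) = 2.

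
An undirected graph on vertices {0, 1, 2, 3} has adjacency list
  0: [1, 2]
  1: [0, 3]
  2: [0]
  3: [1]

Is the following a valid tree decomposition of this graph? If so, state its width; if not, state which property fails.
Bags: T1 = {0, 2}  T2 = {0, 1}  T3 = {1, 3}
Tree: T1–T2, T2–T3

Every vertex of G appears in some bag (union = {0, 1, 2, 3}); every edge is covered by a bag; and for each vertex v the set of bags containing v is connected in the bag tree. The decomposition is therefore valid. The largest bag has 2 vertices, so the width is 1.

Yes; width 1.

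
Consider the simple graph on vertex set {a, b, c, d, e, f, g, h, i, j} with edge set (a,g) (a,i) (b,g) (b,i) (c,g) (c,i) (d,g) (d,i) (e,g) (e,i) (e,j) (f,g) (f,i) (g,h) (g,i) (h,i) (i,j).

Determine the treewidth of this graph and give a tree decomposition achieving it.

The largest bag has 3 vertices, giving width 2; this decomposition certifies tw(G) ≤ 2. On the other hand G contains the 3-clique {d, g, i}. A clique must lie in a single bag of any decomposition, so no decomposition can have width below 2. Therefore the treewidth is 2.

Treewidth 2.
One optimal decomposition is:
Bags: B1 = {b, g, i}  B2 = {e, g, i}  B3 = {f, g, i}  B4 = {e, i, j}  B5 = {a, g, i}  B6 = {g, h, i}  B7 = {d, g, i}  B8 = {c, g, i}
Tree: B1–B2, B2–B3, B2–B4, B1–B5, B3–B6, B3–B7, B1–B8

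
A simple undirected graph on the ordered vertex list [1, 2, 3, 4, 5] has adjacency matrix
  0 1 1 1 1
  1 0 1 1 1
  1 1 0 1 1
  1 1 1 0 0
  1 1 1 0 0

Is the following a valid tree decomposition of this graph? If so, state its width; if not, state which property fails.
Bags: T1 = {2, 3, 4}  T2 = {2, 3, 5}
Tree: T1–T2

No — vertex 1 appears in no bag.

A tree decomposition must satisfy three properties: every vertex lies in some bag; for every edge, both endpoints lie together in some bag; and for every vertex, the bags containing it form a connected subtree. Here vertex 1 appears in no bag, so the decomposition is invalid.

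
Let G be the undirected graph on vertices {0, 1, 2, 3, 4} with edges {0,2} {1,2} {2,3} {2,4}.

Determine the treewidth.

1

A width-1 tree decomposition is:
Bags: B1 = {1, 2}  B2 = {2, 3}  B3 = {2, 4}  B4 = {0, 2}
Tree: B1–B2, B2–B3, B1–B4
Every bag has size at most 2, so the width is 2 − 1 = 1 and tw(G) ≤ 1. Any graph with an edge has treewidth ≥ 1, and G has the edge 1–2. Therefore the treewidth is 1.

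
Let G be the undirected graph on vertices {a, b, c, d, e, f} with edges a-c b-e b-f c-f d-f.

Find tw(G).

A width-1 tree decomposition is:
Bags: B1 = {b, f}  B2 = {c, f}  B3 = {a, c}  B4 = {b, e}  B5 = {d, f}
Tree: B1–B2, B2–B3, B1–B4, B1–B5
The largest bag has 2 vertices, giving width 1; this decomposition certifies tw(G) ≤ 1. Since G has at least one edge (e.g. b–f), it is not an edgeless graph, so tw(G) ≥ 1. Hence tw(G) = 1 exactly.

1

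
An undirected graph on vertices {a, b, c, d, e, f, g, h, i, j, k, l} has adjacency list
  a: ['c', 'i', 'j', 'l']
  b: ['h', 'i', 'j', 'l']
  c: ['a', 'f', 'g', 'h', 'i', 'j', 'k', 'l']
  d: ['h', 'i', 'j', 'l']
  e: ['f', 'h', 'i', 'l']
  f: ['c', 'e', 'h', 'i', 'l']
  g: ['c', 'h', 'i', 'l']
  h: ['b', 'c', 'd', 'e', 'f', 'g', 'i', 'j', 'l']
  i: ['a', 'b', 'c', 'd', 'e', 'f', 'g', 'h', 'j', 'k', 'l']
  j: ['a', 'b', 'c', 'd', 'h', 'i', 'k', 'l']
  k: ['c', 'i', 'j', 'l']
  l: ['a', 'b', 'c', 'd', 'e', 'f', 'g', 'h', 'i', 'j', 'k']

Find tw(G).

A width-4 tree decomposition is:
Bags: B1 = {c, f, h, i, l}  B2 = {c, g, h, i, l}  B3 = {c, h, i, j, l}  B4 = {c, i, j, k, l}  B5 = {a, c, i, j, l}  B6 = {d, h, i, j, l}  B7 = {e, f, h, i, l}  B8 = {b, h, i, j, l}
Tree: B1–B2, B1–B3, B3–B4, B3–B5, B3–B6, B1–B7, B3–B8
Every bag has size at most 5, so the width is 5 − 1 = 4 and tw(G) ≤ 4. On the other hand G contains the 5-clique {d, h, i, j, l}. A clique must lie in a single bag of any decomposition, so no decomposition can have width below 4. Therefore the treewidth is 4.

4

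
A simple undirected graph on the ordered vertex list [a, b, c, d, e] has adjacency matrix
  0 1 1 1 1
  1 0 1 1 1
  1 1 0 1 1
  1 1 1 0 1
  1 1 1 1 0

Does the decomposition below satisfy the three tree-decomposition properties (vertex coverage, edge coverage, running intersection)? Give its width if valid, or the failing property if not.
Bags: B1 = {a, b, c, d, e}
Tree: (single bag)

Every vertex of G appears in some bag (union = {a, b, c, d, e}); every edge is covered by a bag; and for each vertex v the set of bags containing v is connected in the bag tree. The decomposition is therefore valid. The largest bag has 5 vertices, so the width is 4.

Yes; width 4.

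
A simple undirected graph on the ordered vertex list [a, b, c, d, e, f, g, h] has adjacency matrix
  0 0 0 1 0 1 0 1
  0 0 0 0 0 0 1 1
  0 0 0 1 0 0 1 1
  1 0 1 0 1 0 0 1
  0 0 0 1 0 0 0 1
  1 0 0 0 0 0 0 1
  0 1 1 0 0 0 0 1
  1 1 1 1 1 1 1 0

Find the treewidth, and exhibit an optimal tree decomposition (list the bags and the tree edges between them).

Each bag holds 3 vertices, so the decomposition has width 2, which upper-bounds the treewidth. Conversely, {d, e, h} is a clique of size 3, and the vertices of any clique must share a bag in every tree decomposition; so some bag has ≥ 3 vertices and tw(G) ≥ 2. Therefore the treewidth is 2.

Treewidth 2.
Bags: B1 = {c, d, h}  B2 = {a, d, h}  B3 = {d, e, h}  B4 = {a, f, h}  B5 = {c, g, h}  B6 = {b, g, h}
Tree: B1–B2, B2–B3, B2–B4, B1–B5, B5–B6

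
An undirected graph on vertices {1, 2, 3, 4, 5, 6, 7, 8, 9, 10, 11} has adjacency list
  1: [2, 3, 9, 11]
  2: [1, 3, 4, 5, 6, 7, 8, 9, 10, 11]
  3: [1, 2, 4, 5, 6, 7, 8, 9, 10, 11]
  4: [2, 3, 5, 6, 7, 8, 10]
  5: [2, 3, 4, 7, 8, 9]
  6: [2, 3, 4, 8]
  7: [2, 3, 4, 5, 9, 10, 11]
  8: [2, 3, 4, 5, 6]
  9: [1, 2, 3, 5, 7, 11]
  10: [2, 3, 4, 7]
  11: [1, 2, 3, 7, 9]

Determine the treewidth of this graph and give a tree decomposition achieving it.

Treewidth 4.
One optimal decomposition is:
Bags: B1 = {2, 3, 5, 7, 9}  B2 = {2, 3, 7, 9, 11}  B3 = {2, 3, 4, 5, 7}  B4 = {2, 3, 4, 5, 8}  B5 = {2, 3, 4, 6, 8}  B6 = {1, 2, 3, 9, 11}  B7 = {2, 3, 4, 7, 10}
Tree: B1–B2, B1–B3, B3–B4, B4–B5, B2–B6, B3–B7

Every bag has size at most 5, so the width is 5 − 1 = 4 and tw(G) ≤ 4. Conversely, {1, 2, 3, 9, 11} is a clique of size 5, and the vertices of any clique must share a bag in every tree decomposition; so some bag has ≥ 5 vertices and tw(G) ≥ 4. Combining the bounds, tw(G) = 4.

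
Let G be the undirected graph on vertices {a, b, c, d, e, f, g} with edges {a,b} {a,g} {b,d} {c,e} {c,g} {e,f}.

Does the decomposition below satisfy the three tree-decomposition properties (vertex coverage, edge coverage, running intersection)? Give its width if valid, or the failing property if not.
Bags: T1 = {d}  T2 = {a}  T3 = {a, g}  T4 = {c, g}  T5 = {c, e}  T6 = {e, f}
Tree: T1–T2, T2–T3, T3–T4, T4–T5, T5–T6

A tree decomposition must satisfy three properties: every vertex lies in some bag; for every edge, both endpoints lie together in some bag; and for every vertex, the bags containing it form a connected subtree. Here vertex b appears in no bag, so the decomposition is invalid.

No — vertex b appears in no bag.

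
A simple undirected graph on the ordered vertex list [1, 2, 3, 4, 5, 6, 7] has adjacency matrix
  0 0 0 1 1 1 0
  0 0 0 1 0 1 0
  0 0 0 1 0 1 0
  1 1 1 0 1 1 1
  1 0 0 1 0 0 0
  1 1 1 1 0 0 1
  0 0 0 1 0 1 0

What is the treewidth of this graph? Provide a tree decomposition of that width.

The largest bag has 3 vertices, giving width 2; this decomposition certifies tw(G) ≤ 2. On the other hand G contains the 3-clique {1, 4, 5}. A clique must lie in a single bag of any decomposition, so no decomposition can have width below 2. Hence tw(G) = 2 exactly.

Treewidth 2.
Bags: B1 = {4, 6, 7}  B2 = {1, 4, 6}  B3 = {3, 4, 6}  B4 = {2, 4, 6}  B5 = {1, 4, 5}
Tree: B1–B2, B2–B3, B2–B4, B2–B5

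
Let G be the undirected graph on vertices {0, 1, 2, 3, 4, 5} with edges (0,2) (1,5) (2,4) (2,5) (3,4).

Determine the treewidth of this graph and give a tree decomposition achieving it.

Treewidth 1.
Bags: B1 = {3, 4}  B2 = {2, 4}  B3 = {0, 2}  B4 = {2, 5}  B5 = {1, 5}
Tree: B1–B2, B2–B3, B3–B4, B4–B5

Each bag holds 2 vertices, so the decomposition has width 1, which upper-bounds the treewidth. G has an edge, so its treewidth is at least 1. Therefore the treewidth is 1.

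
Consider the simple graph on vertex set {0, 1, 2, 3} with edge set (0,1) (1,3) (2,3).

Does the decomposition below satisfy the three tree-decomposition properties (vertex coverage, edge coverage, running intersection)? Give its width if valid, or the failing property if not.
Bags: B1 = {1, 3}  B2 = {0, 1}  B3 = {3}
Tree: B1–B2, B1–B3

A tree decomposition must satisfy three properties: every vertex lies in some bag; for every edge, both endpoints lie together in some bag; and for every vertex, the bags containing it form a connected subtree. Here vertex 2 appears in no bag, so the decomposition is invalid.

No — vertex 2 appears in no bag.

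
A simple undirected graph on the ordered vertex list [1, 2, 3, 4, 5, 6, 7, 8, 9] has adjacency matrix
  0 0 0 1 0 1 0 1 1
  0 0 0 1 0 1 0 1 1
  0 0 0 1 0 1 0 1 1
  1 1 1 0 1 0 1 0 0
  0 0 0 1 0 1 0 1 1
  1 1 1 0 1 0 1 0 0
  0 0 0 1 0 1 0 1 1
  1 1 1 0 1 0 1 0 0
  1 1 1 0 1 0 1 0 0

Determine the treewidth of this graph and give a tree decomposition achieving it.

Treewidth 4.
One such decomposition:
Bags: B1 = {3, 4, 6, 8, 9}  B2 = {1, 4, 6, 8, 9}  B3 = {4, 5, 6, 8, 9}  B4 = {2, 4, 6, 8, 9}  B5 = {4, 6, 7, 8, 9}
Tree: B1–B2, B2–B3, B3–B4, B4–B5

Each bag holds 5 vertices, so the decomposition has width 4, which upper-bounds the treewidth. For the lower bound: the 5 vertex sets {3,4}, {1,8}, {5,9}, {6}, {2} are disjoint, each induces a connected subgraph, and every pair is joined by at least one edge of G. Contracting each set to a single vertex therefore yields K_{5} as a minor, and since treewidth is minor-monotone, tw(G) ≥ tw(K_{5}) = 4. Combining the bounds, tw(G) = 4.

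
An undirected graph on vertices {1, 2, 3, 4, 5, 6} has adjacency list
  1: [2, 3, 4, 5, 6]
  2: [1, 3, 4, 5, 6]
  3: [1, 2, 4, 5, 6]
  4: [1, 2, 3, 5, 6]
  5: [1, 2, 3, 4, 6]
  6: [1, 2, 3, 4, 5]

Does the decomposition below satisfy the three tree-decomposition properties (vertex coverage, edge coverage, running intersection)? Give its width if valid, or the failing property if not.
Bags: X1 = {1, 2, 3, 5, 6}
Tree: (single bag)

A tree decomposition must satisfy three properties: every vertex lies in some bag; for every edge, both endpoints lie together in some bag; and for every vertex, the bags containing it form a connected subtree. Here vertex 4 appears in no bag, so the decomposition is invalid.

No — vertex 4 appears in no bag.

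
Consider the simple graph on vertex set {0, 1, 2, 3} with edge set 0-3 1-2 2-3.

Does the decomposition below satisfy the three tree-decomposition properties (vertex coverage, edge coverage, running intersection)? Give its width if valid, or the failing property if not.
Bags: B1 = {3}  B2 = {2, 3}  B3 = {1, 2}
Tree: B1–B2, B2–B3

A tree decomposition must satisfy three properties: every vertex lies in some bag; for every edge, both endpoints lie together in some bag; and for every vertex, the bags containing it form a connected subtree. Here vertex 0 appears in no bag, so the decomposition is invalid.

No — vertex 0 appears in no bag.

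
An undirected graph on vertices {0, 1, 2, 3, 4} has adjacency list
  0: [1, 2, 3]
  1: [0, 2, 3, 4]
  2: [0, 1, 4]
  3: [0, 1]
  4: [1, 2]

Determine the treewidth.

2

A width-2 tree decomposition is:
Bags: B1 = {0, 1, 3}  B2 = {0, 1, 2}  B3 = {1, 2, 4}
Tree: B1–B2, B2–B3
Every bag has size at most 3, so the width is 3 − 1 = 2 and tw(G) ≤ 2. On the other hand G contains the 3-clique {0, 1, 2}. A clique must lie in a single bag of any decomposition, so no decomposition can have width below 2. Therefore the treewidth is 2.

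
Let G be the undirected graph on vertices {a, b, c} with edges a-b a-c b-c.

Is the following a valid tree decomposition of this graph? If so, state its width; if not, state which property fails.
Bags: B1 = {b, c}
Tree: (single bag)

A tree decomposition must satisfy three properties: every vertex lies in some bag; for every edge, both endpoints lie together in some bag; and for every vertex, the bags containing it form a connected subtree. Here vertex a appears in no bag, so the decomposition is invalid.

No — vertex a appears in no bag.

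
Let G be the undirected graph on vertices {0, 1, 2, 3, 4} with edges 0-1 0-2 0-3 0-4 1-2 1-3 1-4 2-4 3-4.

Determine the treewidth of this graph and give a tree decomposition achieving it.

The largest bag has 4 vertices, giving width 3; this decomposition certifies tw(G) ≤ 3. For the lower bound, the 4 vertices {0, 1, 2, 4} are pairwise adjacent, and any tree decomposition puts a clique entirely inside one bag — forcing width ≥ 3. Hence tw(G) = 3 exactly.

Treewidth 3.
One optimal decomposition is:
Bags: B1 = {0, 1, 3, 4}  B2 = {0, 1, 2, 4}
Tree: B1–B2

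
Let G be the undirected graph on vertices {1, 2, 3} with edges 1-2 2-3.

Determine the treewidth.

1

A width-1 tree decomposition is:
Bags: B1 = {1, 2}  B2 = {2, 3}
Tree: B1–B2
Every bag has size at most 2, so the width is 2 − 1 = 1 and tw(G) ≤ 1. Any graph with an edge has treewidth ≥ 1, and G has the edge 1–2. Combining the bounds, tw(G) = 1.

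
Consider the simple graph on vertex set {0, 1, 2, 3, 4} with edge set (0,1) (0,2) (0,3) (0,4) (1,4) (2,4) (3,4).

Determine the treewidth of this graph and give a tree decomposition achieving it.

Each bag holds 3 vertices, so the decomposition has width 2, which upper-bounds the treewidth. Conversely, {0, 1, 4} is a clique of size 3, and the vertices of any clique must share a bag in every tree decomposition; so some bag has ≥ 3 vertices and tw(G) ≥ 2. Therefore the treewidth is 2.

Treewidth 2.
One such decomposition:
Bags: B1 = {0, 3, 4}  B2 = {0, 1, 4}  B3 = {0, 2, 4}
Tree: B1–B2, B1–B3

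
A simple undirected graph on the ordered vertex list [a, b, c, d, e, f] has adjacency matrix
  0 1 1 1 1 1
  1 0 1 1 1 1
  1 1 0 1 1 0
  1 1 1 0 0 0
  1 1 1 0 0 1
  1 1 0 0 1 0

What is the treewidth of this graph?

3

A width-3 tree decomposition is:
Bags: B1 = {a, b, c, d}  B2 = {a, b, c, e}  B3 = {a, b, e, f}
Tree: B1–B2, B2–B3
Every bag has size at most 4, so the width is 4 − 1 = 3 and tw(G) ≤ 3. On the other hand G contains the 4-clique {a, b, c, d}. A clique must lie in a single bag of any decomposition, so no decomposition can have width below 3. Hence tw(G) = 3 exactly.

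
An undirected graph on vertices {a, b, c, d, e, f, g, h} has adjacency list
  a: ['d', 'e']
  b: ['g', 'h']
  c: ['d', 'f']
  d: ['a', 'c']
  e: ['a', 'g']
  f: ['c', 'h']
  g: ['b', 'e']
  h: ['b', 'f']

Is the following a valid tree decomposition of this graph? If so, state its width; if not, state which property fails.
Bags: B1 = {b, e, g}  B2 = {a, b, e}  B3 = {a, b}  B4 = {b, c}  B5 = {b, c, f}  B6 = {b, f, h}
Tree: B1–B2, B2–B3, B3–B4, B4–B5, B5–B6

A tree decomposition must satisfy three properties: every vertex lies in some bag; for every edge, both endpoints lie together in some bag; and for every vertex, the bags containing it form a connected subtree. Here vertex d appears in no bag, so the decomposition is invalid.

No — vertex d appears in no bag.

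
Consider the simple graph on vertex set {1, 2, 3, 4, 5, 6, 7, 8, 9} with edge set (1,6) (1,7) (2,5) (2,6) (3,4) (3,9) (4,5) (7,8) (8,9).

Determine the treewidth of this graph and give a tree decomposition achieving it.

Treewidth 2.
One optimal decomposition is:
Bags: B1 = {1, 6, 7}  B2 = {2, 6, 7}  B3 = {2, 5, 7}  B4 = {4, 5, 7}  B5 = {3, 4, 7}  B6 = {3, 7, 9}  B7 = {7, 8, 9}
Tree: B1–B2, B2–B3, B3–B4, B4–B5, B5–B6, B6–B7

Each bag holds 3 vertices, so the decomposition has width 2, which upper-bounds the treewidth. Since 7–1–6–2–5–4–3–9–8–7 is a cycle in G, G is not acyclic. Forests are exactly the graphs of treewidth ≤ 1, so tw(G) ≥ 2. Therefore the treewidth is 2.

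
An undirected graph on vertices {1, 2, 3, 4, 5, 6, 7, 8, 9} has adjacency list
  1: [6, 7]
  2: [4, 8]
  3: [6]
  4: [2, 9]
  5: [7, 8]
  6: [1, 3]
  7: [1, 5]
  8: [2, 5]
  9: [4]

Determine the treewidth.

A width-1 tree decomposition is:
Bags: B1 = {3, 6}  B2 = {1, 6}  B3 = {1, 7}  B4 = {5, 7}  B5 = {5, 8}  B6 = {2, 8}  B7 = {2, 4}  B8 = {4, 9}
Tree: B1–B2, B2–B3, B3–B4, B4–B5, B5–B6, B6–B7, B7–B8
Every bag has size at most 2, so the width is 2 − 1 = 1 and tw(G) ≤ 1. G has an edge, so its treewidth is at least 1. Combining the bounds, tw(G) = 1.

1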